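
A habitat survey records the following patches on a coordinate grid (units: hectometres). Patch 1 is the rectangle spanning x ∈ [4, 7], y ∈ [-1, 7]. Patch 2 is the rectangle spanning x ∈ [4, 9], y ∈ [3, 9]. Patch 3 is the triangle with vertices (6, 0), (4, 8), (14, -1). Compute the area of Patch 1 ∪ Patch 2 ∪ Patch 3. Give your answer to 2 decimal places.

By inclusion–exclusion:
Individual areas: |Patch 1| = 24, |Patch 2| = 30, |Patch 3| = 31.
|Patch 1∩Patch 2|: x∈[4,7], y∈[3,7] → 3·4 = 12.
|Patch 1∩Patch 3| = 11.5819.
|Patch 2∩Patch 3| = 10.625.
|Patch 1∩Patch 2∩Patch 3| = 7.3944.
|Patch 1 ∪ Patch 2 ∪ Patch 3| = 85 − 34.2069 + 7.3944 = 58.19.

58.19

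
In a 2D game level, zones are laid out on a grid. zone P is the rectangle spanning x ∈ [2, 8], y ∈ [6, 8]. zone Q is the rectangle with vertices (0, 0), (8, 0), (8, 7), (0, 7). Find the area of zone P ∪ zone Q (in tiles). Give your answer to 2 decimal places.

62.00

By inclusion–exclusion:
Individual areas: |zone P| = 12, |zone Q| = 56.
|zone P∩zone Q|: x∈[2,8], y∈[6,7] → 6·1 = 6.
|zone P ∪ zone Q| = 68 − 6 = 62.00.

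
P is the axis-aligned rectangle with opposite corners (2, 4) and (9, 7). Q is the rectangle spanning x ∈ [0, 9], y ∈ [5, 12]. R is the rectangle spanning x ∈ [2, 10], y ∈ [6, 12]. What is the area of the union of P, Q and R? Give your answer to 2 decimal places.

By inclusion–exclusion:
Individual areas: |P| = 21, |Q| = 63, |R| = 48.
|P∩Q|: x∈[2,9], y∈[5,7] → 7·2 = 14.
|P∩R|: x∈[2,9], y∈[6,7] → 7·1 = 7.
|Q∩R|: x∈[2,9], y∈[6,12] → 7·6 = 42.
|P∩Q∩R| = 7.
|P ∪ Q ∪ R| = 132 − 63 + 7 = 76.00.

76.00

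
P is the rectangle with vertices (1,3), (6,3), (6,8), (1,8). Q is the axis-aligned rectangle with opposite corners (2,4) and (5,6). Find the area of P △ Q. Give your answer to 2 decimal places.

|P∩Q|: x∈[2,5], y∈[4,6] → 3·2 = 6.
|P △ Q| = |P| + |Q| − 2·|P∩Q| = 25 + 6 − 12 = 19.00.

19.00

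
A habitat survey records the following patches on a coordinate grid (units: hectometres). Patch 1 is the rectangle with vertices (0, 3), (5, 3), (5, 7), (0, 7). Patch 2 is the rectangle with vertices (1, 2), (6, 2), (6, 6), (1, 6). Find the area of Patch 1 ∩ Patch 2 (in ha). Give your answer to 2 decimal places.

12.00

|Patch 1∩Patch 2|: x∈[1,5], y∈[3,6] → 4·3 = 12.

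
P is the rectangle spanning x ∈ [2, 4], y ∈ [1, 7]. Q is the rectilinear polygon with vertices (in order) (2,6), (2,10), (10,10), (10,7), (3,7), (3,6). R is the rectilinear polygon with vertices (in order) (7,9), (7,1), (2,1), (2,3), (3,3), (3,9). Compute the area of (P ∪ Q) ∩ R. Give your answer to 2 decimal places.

16.00

The region (P ∪ Q) ∩ R is the polygon with vertices (2,1), (2,3), (3,3), (3,9), (7,9), (7,7), (4,7), (4,1).
By the shoelace formula its area is 16.00.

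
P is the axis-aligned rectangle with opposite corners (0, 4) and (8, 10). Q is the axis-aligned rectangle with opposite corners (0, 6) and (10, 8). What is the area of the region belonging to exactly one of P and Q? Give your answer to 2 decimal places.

|P∩Q|: x∈[0,8], y∈[6,8] → 8·2 = 16.
|P △ Q| = |P| + |Q| − 2·|P∩Q| = 48 + 20 − 32 = 36.00.

36.00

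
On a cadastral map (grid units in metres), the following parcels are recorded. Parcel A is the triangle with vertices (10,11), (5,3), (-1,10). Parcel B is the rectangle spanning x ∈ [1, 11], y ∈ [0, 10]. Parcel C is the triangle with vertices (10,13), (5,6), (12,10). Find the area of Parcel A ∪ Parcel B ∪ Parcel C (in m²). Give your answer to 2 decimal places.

112.65

By inclusion–exclusion:
Individual areas: |Parcel A| = 41.5, |Parcel B| = 100, |Parcel C| = 14.5.
|Parcel A∩Parcel B| = 33.9792.
|Parcel A∩Parcel C| = 6.5972.
|Parcel B∩Parcel C| = 8.
|Parcel A∩Parcel B∩Parcel C| = 5.2232.
|Parcel A ∪ Parcel B ∪ Parcel C| = 156 − 48.5764 + 5.2232 = 112.65.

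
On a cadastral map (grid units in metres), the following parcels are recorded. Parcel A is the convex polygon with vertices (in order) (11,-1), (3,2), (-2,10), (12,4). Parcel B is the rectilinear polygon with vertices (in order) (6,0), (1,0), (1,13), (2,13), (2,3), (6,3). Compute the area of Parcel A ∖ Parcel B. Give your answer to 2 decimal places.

53.40

|Parcel A| = 62.5, |Parcel A∩Parcel B| = 9.1.
|Parcel A ∖ Parcel B| = |Parcel A| − |Parcel A∩Parcel B| = 62.5 − 9.1 = 53.40.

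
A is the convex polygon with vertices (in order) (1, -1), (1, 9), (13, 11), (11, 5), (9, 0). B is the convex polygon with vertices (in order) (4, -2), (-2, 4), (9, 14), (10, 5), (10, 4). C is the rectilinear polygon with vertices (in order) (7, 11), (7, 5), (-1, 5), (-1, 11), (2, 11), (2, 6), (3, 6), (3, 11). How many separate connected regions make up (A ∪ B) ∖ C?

(A ∪ B) ∖ C splits into 2 disjoint pieces (area 92.2206, area 3.25).

2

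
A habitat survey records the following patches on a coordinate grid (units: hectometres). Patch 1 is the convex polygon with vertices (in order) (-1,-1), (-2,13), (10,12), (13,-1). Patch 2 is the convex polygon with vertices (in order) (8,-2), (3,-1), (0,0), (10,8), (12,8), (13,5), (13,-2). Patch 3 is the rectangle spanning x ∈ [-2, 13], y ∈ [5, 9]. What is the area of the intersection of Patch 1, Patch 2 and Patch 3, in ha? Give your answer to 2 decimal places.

The intersection is the polygon with vertices (10,8), (10.923,8), (11.615,5), (6.25,5).
By the shoelace formula its area is 9.43.

9.43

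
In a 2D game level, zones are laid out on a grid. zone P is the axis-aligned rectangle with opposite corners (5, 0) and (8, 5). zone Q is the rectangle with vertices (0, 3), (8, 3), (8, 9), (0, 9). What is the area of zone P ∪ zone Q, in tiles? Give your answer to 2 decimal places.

By inclusion–exclusion:
Individual areas: |zone P| = 15, |zone Q| = 48.
|zone P∩zone Q|: x∈[5,8], y∈[3,5] → 3·2 = 6.
|zone P ∪ zone Q| = 63 − 6 = 57.00.

57.00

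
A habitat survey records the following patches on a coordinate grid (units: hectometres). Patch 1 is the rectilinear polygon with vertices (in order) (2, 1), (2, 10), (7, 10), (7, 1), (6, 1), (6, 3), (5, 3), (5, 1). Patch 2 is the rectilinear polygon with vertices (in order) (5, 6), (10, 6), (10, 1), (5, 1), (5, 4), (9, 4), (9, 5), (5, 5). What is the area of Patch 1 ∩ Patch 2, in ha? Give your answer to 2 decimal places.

6.00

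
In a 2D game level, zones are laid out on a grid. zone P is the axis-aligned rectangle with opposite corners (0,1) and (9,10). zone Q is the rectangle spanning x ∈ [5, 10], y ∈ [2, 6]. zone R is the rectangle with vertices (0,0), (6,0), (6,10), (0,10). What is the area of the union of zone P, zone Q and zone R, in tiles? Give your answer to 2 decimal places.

91.00

By inclusion–exclusion:
Individual areas: |zone P| = 81, |zone Q| = 20, |zone R| = 60.
|zone P∩zone Q|: x∈[5,9], y∈[2,6] → 4·4 = 16.
|zone P∩zone R|: x∈[0,6], y∈[1,10] → 6·9 = 54.
|zone Q∩zone R|: x∈[5,6], y∈[2,6] → 1·4 = 4.
|zone P∩zone Q∩zone R| = 4.
|zone P ∪ zone Q ∪ zone R| = 161 − 74 + 4 = 91.00.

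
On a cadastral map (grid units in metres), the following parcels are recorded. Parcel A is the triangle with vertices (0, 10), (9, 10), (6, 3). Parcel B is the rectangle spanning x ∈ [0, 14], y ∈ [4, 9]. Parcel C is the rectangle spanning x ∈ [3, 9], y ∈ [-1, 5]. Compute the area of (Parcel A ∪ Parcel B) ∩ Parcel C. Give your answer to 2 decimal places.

6.64

The region (Parcel A ∪ Parcel B) ∩ Parcel C is the polygon with vertices (6.429,4), (6,3), (5.143,4), (3,4), (3,5), (9,5), (9,4).
By the shoelace formula its area is 6.64.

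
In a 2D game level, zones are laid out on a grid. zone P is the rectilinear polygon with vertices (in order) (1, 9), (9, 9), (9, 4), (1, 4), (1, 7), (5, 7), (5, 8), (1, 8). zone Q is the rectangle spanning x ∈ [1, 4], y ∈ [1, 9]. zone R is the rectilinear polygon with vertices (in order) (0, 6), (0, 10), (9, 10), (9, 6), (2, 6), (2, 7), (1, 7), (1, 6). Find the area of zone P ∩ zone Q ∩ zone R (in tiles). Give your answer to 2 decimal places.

5.00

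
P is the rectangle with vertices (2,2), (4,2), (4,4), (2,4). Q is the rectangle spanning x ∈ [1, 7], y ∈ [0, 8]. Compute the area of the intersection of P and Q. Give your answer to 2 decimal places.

|P∩Q|: x∈[2,4], y∈[2,4] → 2·2 = 4.

4.00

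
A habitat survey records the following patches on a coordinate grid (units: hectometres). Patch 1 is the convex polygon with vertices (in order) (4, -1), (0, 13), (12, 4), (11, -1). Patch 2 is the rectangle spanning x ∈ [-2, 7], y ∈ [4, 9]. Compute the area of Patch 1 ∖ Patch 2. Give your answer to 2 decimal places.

58.83

|Patch 1| = 83.5, |Patch 1∩Patch 2| = 24.6726.
|Patch 1 ∖ Patch 2| = |Patch 1| − |Patch 1∩Patch 2| = 83.5 − 24.6726 = 58.83.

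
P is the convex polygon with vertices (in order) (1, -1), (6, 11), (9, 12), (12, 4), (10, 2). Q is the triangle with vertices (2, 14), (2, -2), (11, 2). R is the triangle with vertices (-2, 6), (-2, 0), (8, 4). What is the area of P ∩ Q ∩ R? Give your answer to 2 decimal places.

The intersection is the polygon with vertices (3.462,4.908), (8,4), (2.1,1.64).
By the shoelace formula its area is 8.03.

8.03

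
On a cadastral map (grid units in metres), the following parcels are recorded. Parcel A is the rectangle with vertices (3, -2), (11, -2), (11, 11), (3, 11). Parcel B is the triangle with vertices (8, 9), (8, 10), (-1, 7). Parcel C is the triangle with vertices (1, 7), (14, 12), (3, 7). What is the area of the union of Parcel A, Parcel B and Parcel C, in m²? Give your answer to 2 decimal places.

105.97

By inclusion–exclusion:
Individual areas: |Parcel A| = 104, |Parcel B| = 4.5, |Parcel C| = 5.
|Parcel A∩Parcel B| = 3.6111.
|Parcel A∩Parcel C| = 3.9161.
|Parcel B∩Parcel C| = 1.3156.
|Parcel A∩Parcel B∩Parcel C| = 1.3156.
|Parcel A ∪ Parcel B ∪ Parcel C| = 113.5 − 8.8428 + 1.3156 = 105.97.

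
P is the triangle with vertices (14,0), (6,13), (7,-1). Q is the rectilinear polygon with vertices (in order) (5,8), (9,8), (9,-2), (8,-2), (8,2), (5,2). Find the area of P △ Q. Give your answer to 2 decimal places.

42.79

|P| = 49.5, |Q| = 28, |P∩Q| = 17.3571.
|P △ Q| = |P| + |Q| − 2·|P∩Q| = 49.5 + 28 − 34.7143 = 42.79.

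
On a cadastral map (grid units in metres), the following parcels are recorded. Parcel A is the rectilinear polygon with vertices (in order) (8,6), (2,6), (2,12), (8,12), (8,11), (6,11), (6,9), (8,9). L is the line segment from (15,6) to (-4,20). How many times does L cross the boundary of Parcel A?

The segment meets the boundary at (6.857,12), (8,11.158).

2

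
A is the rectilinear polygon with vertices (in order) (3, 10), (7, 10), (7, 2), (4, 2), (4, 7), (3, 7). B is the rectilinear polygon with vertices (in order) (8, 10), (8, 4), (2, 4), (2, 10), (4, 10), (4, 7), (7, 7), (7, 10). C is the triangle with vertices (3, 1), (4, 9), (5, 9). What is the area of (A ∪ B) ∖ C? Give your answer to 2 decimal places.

38.56

|A ∪ B| = 42.
|(A ∪ B) ∩ C| = 3.4375.
|(A ∪ B) ∖ C| = 42 − 3.4375 = 38.56.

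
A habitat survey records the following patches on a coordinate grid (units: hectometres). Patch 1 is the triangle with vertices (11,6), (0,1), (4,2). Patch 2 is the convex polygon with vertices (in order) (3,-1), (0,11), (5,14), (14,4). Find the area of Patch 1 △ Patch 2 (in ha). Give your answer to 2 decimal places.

108.58

|Patch 1| = 4.5, |Patch 2| = 112, |Patch 1∩Patch 2| = 3.9598.
|Patch 1 △ Patch 2| = |Patch 1| + |Patch 2| − 2·|Patch 1∩Patch 2| = 4.5 + 112 − 7.9196 = 108.58.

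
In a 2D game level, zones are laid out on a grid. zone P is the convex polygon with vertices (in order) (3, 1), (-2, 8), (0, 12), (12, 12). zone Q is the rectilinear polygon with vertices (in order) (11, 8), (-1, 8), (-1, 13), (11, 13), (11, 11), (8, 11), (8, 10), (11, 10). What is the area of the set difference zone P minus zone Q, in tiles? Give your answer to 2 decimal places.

|zone P| = 83, |zone P∩zone Q| = 41.0909.
|zone P ∖ zone Q| = |zone P| − |zone P∩zone Q| = 83 − 41.0909 = 41.91.

41.91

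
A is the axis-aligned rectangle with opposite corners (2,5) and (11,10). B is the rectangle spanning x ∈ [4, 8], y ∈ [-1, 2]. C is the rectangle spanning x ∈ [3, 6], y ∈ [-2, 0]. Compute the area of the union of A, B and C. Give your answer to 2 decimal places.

61.00

By inclusion–exclusion:
Individual areas: |A| = 45, |B| = 12, |C| = 6.
|A∩B| = 0 (no overlap).
|A∩C| = 0 (no overlap).
|B∩C|: x∈[4,6], y∈[-1,0] → 2·1 = 2.
|A∩B∩C| = 0.
|A ∪ B ∪ C| = 63 − 2 + 0 = 61.00.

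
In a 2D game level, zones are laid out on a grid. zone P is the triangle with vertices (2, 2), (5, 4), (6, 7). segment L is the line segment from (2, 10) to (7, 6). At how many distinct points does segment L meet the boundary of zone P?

2

The segment meets the boundary at (5.947,6.842), (5.902,6.878).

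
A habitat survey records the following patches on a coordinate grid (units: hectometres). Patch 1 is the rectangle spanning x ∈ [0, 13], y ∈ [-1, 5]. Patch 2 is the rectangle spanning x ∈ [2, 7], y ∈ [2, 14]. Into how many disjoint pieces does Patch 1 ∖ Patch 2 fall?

1

Patch 1 ∖ Patch 2 is a single connected region.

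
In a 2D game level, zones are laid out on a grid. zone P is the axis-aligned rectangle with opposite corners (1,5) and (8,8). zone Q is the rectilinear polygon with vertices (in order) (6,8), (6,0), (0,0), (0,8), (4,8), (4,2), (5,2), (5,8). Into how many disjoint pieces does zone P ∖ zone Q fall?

zone P ∖ zone Q splits into 2 disjoint pieces (area 6, area 3).

2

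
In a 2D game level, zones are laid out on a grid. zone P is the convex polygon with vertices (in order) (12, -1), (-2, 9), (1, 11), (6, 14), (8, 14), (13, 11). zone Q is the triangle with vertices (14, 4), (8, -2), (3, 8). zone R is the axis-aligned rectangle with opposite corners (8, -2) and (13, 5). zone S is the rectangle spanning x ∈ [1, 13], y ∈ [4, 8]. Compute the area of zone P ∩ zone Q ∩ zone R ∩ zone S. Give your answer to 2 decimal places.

The intersection is the polygon with vertices (12.417,4), (8,4), (8,5), (11.25,5), (12.463,4.559).
By the shoelace formula its area is 4.18.

4.18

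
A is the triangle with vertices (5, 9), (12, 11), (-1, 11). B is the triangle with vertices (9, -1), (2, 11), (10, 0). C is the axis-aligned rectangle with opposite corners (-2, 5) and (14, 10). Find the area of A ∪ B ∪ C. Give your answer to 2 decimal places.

96.66

By inclusion–exclusion:
Individual areas: |A| = 13, |B| = 9.5, |C| = 80.
|A∩B| = 0.1179.
|A∩C| = 3.25.
|B∩C| = 2.5189.
|A∩B∩C| = 0.046.
|A ∪ B ∪ C| = 102.5 − 5.8869 + 0.046 = 96.66.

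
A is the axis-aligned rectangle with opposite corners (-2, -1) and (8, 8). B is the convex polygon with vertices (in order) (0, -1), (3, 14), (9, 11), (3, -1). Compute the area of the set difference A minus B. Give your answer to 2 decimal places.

50.85

|A| = 90, |A∩B| = 39.15.
|A ∖ B| = |A| − |A∩B| = 90 − 39.15 = 50.85.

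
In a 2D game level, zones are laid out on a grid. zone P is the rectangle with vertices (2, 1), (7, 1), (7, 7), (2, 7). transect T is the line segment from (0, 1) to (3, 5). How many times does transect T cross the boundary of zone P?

1

The segment meets the boundary at (2,3.667).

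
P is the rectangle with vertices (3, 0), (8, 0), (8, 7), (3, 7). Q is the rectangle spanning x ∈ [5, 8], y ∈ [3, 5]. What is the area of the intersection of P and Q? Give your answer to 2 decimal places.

6.00

|P∩Q|: x∈[5,8], y∈[3,5] → 3·2 = 6.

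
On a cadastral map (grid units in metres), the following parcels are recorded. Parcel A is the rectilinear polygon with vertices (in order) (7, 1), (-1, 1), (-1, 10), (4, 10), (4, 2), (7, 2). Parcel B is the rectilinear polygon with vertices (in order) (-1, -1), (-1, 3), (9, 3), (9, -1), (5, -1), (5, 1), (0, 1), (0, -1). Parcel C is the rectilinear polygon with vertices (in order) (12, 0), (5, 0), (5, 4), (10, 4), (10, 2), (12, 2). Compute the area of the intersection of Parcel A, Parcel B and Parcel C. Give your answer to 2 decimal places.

2.00

The intersection is the polygon with vertices (7,2), (7,1), (5,1), (5,2).
By the shoelace formula its area is 2.00.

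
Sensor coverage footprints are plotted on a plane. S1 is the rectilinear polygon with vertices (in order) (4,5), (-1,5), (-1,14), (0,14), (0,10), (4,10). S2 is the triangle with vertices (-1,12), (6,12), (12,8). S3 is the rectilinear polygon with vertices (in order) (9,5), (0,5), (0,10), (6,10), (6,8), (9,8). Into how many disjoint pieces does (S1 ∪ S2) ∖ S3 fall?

(S1 ∪ S2) ∖ S3 is a single connected region.

1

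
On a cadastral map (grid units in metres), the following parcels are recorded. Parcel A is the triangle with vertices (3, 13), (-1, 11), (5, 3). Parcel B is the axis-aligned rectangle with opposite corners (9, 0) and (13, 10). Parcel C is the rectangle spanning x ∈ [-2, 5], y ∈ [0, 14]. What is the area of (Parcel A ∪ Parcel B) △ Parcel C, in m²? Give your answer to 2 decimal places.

116.00

|Parcel A ∪ Parcel B| = 62.
|(Parcel A ∪ Parcel B) ∩ Parcel C| = 22.
|(Parcel A ∪ Parcel B) △ Parcel C| = 62 + 98 − 44 = 116.00.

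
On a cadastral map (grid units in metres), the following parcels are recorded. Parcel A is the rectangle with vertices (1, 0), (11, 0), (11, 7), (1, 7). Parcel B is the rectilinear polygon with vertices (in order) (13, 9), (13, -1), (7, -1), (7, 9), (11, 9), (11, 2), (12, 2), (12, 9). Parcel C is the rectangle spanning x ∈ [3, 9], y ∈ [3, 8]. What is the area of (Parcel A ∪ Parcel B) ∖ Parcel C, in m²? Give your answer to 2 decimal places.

69.00

|Parcel A ∪ Parcel B| = 95.
|(Parcel A ∪ Parcel B) ∩ Parcel C| = 26.
|(Parcel A ∪ Parcel B) ∖ Parcel C| = 95 − 26 = 69.00.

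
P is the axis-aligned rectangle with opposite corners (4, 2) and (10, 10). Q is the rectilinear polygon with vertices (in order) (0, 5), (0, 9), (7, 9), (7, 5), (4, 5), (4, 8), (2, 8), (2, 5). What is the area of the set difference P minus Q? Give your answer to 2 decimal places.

36.00

|P| = 48, |P∩Q| = 12.
|P ∖ Q| = |P| − |P∩Q| = 48 − 12 = 36.00.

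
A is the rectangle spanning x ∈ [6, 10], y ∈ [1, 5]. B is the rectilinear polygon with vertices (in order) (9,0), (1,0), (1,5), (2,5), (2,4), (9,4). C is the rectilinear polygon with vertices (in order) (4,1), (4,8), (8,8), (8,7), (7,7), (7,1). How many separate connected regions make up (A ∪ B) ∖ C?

(A ∪ B) ∖ C is a single connected region.

1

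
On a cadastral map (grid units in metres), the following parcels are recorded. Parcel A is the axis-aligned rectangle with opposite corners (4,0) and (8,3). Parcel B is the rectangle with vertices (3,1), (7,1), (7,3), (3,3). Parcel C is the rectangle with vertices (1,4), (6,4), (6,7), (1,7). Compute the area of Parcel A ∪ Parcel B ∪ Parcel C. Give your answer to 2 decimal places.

By inclusion–exclusion:
Individual areas: |Parcel A| = 12, |Parcel B| = 8, |Parcel C| = 15.
|Parcel A∩Parcel B|: x∈[4,7], y∈[1,3] → 3·2 = 6.
|Parcel A∩Parcel C| = 0 (no overlap).
|Parcel B∩Parcel C| = 0 (no overlap).
|Parcel A∩Parcel B∩Parcel C| = 0.
|Parcel A ∪ Parcel B ∪ Parcel C| = 35 − 6 + 0 = 29.00.

29.00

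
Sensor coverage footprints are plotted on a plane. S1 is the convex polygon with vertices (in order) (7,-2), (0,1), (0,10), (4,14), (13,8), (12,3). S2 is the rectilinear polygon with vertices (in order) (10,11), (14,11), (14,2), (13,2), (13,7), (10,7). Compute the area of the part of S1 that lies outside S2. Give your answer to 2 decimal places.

|S1| = 142.5, |S1∩S2| = 5.9.
|S1 ∖ S2| = |S1| − |S1∩S2| = 142.5 − 5.9 = 136.60.

136.60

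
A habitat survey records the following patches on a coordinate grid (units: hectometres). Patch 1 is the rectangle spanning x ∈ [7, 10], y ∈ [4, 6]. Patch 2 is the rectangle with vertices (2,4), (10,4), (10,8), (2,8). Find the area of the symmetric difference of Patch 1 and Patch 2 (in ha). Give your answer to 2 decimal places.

|Patch 1∩Patch 2|: x∈[7,10], y∈[4,6] → 3·2 = 6.
|Patch 1 △ Patch 2| = |Patch 1| + |Patch 2| − 2·|Patch 1∩Patch 2| = 6 + 32 − 12 = 26.00.

26.00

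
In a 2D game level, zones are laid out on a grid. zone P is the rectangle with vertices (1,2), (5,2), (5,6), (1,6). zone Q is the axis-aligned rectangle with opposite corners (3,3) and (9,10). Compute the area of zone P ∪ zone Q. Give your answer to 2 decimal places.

52.00

By inclusion–exclusion:
Individual areas: |zone P| = 16, |zone Q| = 42.
|zone P∩zone Q|: x∈[3,5], y∈[3,6] → 2·3 = 6.
|zone P ∪ zone Q| = 58 − 6 = 52.00.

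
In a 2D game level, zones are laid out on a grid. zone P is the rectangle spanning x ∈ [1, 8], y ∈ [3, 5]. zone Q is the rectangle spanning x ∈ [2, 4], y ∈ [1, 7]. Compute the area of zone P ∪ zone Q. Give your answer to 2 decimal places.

22.00

By inclusion–exclusion:
Individual areas: |zone P| = 14, |zone Q| = 12.
|zone P∩zone Q|: x∈[2,4], y∈[3,5] → 2·2 = 4.
|zone P ∪ zone Q| = 26 − 4 = 22.00.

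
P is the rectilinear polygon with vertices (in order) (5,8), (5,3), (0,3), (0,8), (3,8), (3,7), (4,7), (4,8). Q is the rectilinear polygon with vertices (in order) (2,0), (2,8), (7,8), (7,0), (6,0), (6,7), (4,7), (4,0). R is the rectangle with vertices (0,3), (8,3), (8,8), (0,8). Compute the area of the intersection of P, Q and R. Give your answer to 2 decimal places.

10.00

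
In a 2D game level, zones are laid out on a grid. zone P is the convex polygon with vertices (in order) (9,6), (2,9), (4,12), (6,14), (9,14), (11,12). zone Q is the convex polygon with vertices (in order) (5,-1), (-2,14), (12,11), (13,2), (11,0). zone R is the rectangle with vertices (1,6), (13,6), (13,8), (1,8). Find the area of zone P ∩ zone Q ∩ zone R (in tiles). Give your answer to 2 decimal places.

The intersection is the polygon with vertices (9,6), (4.333,8), (9.667,8).
By the shoelace formula its area is 5.33.

5.33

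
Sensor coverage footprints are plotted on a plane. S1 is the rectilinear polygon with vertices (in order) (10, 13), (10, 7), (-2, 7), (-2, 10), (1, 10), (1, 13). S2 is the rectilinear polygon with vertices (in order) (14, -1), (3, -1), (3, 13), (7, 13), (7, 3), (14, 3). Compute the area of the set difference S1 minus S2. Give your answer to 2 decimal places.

39.00

|S1| = 63, |S1∩S2| = 24.
|S1 ∖ S2| = |S1| − |S1∩S2| = 63 − 24 = 39.00.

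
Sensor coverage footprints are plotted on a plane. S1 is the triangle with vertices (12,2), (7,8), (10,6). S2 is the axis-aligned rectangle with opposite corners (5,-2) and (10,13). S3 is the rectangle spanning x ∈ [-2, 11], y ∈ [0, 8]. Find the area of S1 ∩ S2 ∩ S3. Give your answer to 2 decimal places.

2.40

The intersection is the polygon with vertices (10,6), (10,4.4), (7,8).
By the shoelace formula its area is 2.40.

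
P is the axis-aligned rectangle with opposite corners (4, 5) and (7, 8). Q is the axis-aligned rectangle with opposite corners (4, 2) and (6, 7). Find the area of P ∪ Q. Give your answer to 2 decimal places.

15.00

By inclusion–exclusion:
Individual areas: |P| = 9, |Q| = 10.
|P∩Q|: x∈[4,6], y∈[5,7] → 2·2 = 4.
|P ∪ Q| = 19 − 4 = 15.00.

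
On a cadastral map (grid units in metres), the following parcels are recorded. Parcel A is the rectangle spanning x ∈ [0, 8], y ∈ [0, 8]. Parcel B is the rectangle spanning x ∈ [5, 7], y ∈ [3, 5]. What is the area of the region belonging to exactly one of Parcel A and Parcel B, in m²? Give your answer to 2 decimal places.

|Parcel A∩Parcel B|: x∈[5,7], y∈[3,5] → 2·2 = 4.
|Parcel A △ Parcel B| = |Parcel A| + |Parcel B| − 2·|Parcel A∩Parcel B| = 64 + 4 − 8 = 60.00.

60.00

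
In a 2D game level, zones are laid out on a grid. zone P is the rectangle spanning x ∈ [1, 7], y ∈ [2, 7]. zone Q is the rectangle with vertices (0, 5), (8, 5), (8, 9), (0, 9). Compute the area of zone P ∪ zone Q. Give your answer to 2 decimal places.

By inclusion–exclusion:
Individual areas: |zone P| = 30, |zone Q| = 32.
|zone P∩zone Q|: x∈[1,7], y∈[5,7] → 6·2 = 12.
|zone P ∪ zone Q| = 62 − 12 = 50.00.

50.00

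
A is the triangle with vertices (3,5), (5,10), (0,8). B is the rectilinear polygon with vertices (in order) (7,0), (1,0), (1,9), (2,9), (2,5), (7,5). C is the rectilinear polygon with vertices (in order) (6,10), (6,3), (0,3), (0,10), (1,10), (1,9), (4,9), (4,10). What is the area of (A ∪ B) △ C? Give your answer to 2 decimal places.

|A ∪ B| = 42.4.
|(A ∪ B) ∩ C| = 21.95.
|(A ∪ B) △ C| = 42.4 + 39 − 43.9 = 37.50.

37.50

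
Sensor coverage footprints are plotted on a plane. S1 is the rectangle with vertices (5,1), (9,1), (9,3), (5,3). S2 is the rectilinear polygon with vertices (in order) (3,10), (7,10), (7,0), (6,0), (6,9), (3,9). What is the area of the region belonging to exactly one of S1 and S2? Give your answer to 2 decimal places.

17.00

|S1| = 8, |S2| = 13, |S1∩S2| = 2.
|S1 △ S2| = |S1| + |S2| − 2·|S1∩S2| = 8 + 13 − 4 = 17.00.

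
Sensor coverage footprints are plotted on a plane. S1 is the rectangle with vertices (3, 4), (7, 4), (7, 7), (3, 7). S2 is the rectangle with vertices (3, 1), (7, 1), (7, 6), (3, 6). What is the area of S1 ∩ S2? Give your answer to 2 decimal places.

8.00

|S1∩S2|: x∈[3,7], y∈[4,6] → 4·2 = 8.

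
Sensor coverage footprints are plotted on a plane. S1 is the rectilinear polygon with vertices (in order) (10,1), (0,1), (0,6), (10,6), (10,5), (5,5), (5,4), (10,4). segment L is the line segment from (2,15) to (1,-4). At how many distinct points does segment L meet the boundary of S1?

2

The segment meets the boundary at (1.263,1), (1.526,6).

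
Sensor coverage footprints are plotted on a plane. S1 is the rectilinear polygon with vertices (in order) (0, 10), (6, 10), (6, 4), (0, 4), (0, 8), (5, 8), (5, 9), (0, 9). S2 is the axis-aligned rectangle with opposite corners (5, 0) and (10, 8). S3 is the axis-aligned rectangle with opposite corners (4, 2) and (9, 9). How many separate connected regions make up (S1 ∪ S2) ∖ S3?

3

(S1 ∪ S2) ∖ S3 splits into 3 disjoint pieces (area 6, area 16, area 16).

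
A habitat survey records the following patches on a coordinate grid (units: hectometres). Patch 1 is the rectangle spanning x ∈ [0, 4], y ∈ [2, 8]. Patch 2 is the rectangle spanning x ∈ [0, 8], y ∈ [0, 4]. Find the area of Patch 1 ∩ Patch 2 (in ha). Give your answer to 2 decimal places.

|Patch 1∩Patch 2|: x∈[0,4], y∈[2,4] → 4·2 = 8.

8.00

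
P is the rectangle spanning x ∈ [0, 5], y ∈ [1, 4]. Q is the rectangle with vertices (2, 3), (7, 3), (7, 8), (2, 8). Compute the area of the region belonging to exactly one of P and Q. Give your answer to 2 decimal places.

34.00

|P∩Q|: x∈[2,5], y∈[3,4] → 3·1 = 3.
|P △ Q| = |P| + |Q| − 2·|P∩Q| = 15 + 25 − 6 = 34.00.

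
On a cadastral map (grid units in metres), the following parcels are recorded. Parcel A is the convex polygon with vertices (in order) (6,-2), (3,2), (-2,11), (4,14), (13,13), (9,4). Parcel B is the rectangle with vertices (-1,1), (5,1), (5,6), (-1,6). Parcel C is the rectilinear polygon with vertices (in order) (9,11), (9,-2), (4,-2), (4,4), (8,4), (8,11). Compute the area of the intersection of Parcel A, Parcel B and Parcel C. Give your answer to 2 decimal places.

The intersection is the polygon with vertices (5,1), (4,1), (4,4), (5,4).
By the shoelace formula its area is 3.00.

3.00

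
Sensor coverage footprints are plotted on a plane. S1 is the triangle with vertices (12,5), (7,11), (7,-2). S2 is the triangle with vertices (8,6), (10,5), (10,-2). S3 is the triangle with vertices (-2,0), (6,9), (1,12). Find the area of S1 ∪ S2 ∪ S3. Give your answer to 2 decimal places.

By inclusion–exclusion:
Individual areas: |S1| = 32.5, |S2| = 7, |S3| = 34.5.
|S1∩S2| = 5.3667.
|S1∩S3| = 0.
|S2∩S3| = 0.
|S1∩S2∩S3| = 0.
|S1 ∪ S2 ∪ S3| = 74 − 5.3667 + 0 = 68.63.

68.63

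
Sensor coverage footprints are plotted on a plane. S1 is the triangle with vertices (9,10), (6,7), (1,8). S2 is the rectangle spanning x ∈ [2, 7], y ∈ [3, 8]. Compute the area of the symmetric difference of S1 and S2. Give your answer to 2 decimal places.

28.20

|S1| = 9, |S2| = 25, |S1∩S2| = 2.9.
|S1 △ S2| = |S1| + |S2| − 2·|S1∩S2| = 9 + 25 − 5.8 = 28.20.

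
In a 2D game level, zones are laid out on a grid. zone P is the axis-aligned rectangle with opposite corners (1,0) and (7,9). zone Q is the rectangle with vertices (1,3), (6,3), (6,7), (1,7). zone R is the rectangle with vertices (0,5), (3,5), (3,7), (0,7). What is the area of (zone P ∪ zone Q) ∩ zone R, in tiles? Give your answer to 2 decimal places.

4.00

The region (zone P ∪ zone Q) ∩ zone R is the polygon with vertices (1,7), (3,7), (3,5), (1,5).
By the shoelace formula its area is 4.00.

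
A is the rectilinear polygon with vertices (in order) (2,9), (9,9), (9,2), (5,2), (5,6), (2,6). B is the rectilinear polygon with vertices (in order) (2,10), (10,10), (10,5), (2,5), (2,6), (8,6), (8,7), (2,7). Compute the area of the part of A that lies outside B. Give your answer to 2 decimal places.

18.00

|A| = 37, |A∩B| = 19.
|A ∖ B| = |A| − |A∩B| = 37 − 19 = 18.00.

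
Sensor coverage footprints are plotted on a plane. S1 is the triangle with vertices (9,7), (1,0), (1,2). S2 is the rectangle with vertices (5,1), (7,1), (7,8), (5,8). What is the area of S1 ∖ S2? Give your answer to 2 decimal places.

|S1| = 8, |S1∩S2| = 1.5.
|S1 ∖ S2| = |S1| − |S1∩S2| = 8 − 1.5 = 6.50.

6.50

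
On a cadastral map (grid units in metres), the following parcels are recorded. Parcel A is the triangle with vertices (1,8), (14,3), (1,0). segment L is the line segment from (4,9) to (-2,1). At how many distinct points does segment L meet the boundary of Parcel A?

2

The segment meets the boundary at (1,5), (2.746,7.328).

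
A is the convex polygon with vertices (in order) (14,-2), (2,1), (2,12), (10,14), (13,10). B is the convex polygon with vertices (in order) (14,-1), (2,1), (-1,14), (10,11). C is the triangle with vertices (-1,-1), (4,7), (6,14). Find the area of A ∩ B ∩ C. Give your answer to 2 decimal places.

The intersection is the polygon with vertices (5.494,12.229), (4,7), (2,3.8), (2,5.429), (5.21,12.306).
By the shoelace formula its area is 6.79.

6.79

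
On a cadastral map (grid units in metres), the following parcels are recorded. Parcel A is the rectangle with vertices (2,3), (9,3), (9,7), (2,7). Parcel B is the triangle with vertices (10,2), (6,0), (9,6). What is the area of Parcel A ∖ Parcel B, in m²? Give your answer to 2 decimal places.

|Parcel A| = 28, |Parcel A∩Parcel B| = 2.25.
|Parcel A ∖ Parcel B| = |Parcel A| − |Parcel A∩Parcel B| = 28 − 2.25 = 25.75.

25.75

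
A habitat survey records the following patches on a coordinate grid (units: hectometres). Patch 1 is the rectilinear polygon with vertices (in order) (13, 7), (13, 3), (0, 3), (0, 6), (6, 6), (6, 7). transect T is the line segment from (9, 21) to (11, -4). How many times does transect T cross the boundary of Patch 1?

The segment meets the boundary at (10.44,3), (10.12,7).

2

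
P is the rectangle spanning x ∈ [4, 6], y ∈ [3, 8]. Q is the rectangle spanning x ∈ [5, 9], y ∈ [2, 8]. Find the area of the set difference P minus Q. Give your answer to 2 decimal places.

5.00

|P∩Q|: x∈[5,6], y∈[3,8] → 1·5 = 5.
|P| = 10.
|P ∖ Q| = |P| − |P∩Q| = 10 − 5 = 5.00.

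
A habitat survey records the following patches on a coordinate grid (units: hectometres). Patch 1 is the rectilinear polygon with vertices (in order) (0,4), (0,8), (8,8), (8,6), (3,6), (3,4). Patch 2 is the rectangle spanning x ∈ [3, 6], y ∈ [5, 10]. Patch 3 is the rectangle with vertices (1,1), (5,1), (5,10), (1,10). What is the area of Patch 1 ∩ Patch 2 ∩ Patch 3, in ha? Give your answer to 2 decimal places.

4.00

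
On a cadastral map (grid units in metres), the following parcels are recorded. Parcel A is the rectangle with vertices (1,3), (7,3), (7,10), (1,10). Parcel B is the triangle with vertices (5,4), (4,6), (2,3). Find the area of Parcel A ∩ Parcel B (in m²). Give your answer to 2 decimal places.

3.50

The intersection is the polygon with vertices (4,6), (5,4), (2,3).
By the shoelace formula its area is 3.50.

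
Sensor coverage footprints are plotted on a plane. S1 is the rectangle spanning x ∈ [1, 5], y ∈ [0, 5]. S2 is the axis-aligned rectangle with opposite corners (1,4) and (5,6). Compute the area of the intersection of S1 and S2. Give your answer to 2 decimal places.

4.00

|S1∩S2|: x∈[1,5], y∈[4,5] → 4·1 = 4.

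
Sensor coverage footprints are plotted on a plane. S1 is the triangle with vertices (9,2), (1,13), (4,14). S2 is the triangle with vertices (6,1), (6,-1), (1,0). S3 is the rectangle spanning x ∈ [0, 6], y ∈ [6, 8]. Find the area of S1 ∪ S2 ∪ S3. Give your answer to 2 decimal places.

By inclusion–exclusion:
Individual areas: |S1| = 20.5, |S2| = 5, |S3| = 12.
|S1∩S2| = 0.
|S1∩S3| = 1.2784.
|S2∩S3| = 0.
|S1∩S2∩S3| = 0.
|S1 ∪ S2 ∪ S3| = 37.5 − 1.2784 + 0 = 36.22.

36.22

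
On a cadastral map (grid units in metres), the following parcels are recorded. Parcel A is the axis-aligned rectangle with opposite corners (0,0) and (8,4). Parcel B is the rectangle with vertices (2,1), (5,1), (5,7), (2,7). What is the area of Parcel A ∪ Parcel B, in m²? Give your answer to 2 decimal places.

By inclusion–exclusion:
Individual areas: |Parcel A| = 32, |Parcel B| = 18.
|Parcel A∩Parcel B|: x∈[2,5], y∈[1,4] → 3·3 = 9.
|Parcel A ∪ Parcel B| = 50 − 9 = 41.00.

41.00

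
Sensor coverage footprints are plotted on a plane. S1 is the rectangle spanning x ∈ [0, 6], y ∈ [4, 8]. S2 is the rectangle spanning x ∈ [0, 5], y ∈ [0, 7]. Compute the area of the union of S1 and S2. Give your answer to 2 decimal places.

44.00

By inclusion–exclusion:
Individual areas: |S1| = 24, |S2| = 35.
|S1∩S2|: x∈[0,5], y∈[4,7] → 5·3 = 15.
|S1 ∪ S2| = 59 − 15 = 44.00.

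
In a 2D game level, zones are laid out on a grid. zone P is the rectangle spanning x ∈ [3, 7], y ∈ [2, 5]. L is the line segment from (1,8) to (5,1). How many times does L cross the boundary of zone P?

2

The segment meets the boundary at (4.429,2), (3,4.5).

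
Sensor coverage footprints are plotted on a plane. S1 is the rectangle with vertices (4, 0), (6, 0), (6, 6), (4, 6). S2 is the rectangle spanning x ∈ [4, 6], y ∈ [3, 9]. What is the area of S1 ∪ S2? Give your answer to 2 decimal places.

18.00

By inclusion–exclusion:
Individual areas: |S1| = 12, |S2| = 12.
|S1∩S2|: x∈[4,6], y∈[3,6] → 2·3 = 6.
|S1 ∪ S2| = 24 − 6 = 18.00.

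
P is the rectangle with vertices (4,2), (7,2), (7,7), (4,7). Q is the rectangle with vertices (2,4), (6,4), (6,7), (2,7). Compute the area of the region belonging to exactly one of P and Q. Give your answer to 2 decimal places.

15.00

|P∩Q|: x∈[4,6], y∈[4,7] → 2·3 = 6.
|P △ Q| = |P| + |Q| − 2·|P∩Q| = 15 + 12 − 12 = 15.00.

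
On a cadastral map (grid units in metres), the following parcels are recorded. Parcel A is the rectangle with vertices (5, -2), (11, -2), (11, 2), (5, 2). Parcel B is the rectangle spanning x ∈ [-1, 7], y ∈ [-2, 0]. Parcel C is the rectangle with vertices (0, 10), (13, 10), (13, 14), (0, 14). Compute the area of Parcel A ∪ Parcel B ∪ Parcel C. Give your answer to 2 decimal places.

88.00

By inclusion–exclusion:
Individual areas: |Parcel A| = 24, |Parcel B| = 16, |Parcel C| = 52.
|Parcel A∩Parcel B|: x∈[5,7], y∈[-2,0] → 2·2 = 4.
|Parcel A∩Parcel C| = 0 (no overlap).
|Parcel B∩Parcel C| = 0 (no overlap).
|Parcel A∩Parcel B∩Parcel C| = 0.
|Parcel A ∪ Parcel B ∪ Parcel C| = 92 − 4 + 0 = 88.00.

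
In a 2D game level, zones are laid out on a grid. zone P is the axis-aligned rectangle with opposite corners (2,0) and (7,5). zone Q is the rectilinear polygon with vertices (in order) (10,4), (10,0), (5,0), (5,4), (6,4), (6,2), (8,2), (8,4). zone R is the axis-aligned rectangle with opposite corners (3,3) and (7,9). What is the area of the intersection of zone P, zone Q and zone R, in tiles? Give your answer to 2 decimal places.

1.00

The intersection is the polygon with vertices (5,4), (6,4), (6,3), (5,3).
By the shoelace formula its area is 1.00.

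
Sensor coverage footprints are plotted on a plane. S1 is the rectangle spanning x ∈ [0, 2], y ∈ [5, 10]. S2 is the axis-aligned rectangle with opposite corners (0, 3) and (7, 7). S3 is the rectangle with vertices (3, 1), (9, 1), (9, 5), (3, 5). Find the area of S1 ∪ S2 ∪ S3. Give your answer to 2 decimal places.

50.00

By inclusion–exclusion:
Individual areas: |S1| = 10, |S2| = 28, |S3| = 24.
|S1∩S2|: x∈[0,2], y∈[5,7] → 2·2 = 4.
|S1∩S3| = 0 (no overlap).
|S2∩S3|: x∈[3,7], y∈[3,5] → 4·2 = 8.
|S1∩S2∩S3| = 0.
|S1 ∪ S2 ∪ S3| = 62 − 12 + 0 = 50.00.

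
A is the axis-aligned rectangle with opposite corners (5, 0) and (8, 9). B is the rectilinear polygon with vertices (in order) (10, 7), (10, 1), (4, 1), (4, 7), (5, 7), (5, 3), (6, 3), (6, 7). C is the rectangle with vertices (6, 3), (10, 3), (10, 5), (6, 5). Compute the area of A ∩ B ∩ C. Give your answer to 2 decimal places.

4.00

The intersection is the polygon with vertices (6,5), (8,5), (8,3), (6,3).
By the shoelace formula its area is 4.00.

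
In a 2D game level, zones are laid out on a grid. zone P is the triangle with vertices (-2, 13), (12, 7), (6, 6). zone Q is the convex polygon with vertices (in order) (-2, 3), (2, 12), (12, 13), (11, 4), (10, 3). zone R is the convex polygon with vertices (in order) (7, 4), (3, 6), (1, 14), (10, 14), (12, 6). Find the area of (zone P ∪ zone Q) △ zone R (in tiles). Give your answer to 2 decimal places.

59.80

|zone P ∪ zone Q| = 109.7953.
|(zone P ∪ zone Q) ∩ zone R| = 65.4955.
|(zone P ∪ zone Q) △ zone R| = 109.7953 + 81 − 130.991 = 59.80.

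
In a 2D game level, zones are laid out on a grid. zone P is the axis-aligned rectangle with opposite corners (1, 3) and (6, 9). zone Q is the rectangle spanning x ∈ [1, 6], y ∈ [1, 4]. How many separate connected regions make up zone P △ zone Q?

2

zone P △ zone Q splits into 2 disjoint pieces (area 25, area 10).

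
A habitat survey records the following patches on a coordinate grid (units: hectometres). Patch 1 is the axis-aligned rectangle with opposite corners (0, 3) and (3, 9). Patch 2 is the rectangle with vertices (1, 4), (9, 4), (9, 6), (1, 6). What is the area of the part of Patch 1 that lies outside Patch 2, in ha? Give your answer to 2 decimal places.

|Patch 1∩Patch 2|: x∈[1,3], y∈[4,6] → 2·2 = 4.
|Patch 1| = 18.
|Patch 1 ∖ Patch 2| = |Patch 1| − |Patch 1∩Patch 2| = 18 − 4 = 14.00.

14.00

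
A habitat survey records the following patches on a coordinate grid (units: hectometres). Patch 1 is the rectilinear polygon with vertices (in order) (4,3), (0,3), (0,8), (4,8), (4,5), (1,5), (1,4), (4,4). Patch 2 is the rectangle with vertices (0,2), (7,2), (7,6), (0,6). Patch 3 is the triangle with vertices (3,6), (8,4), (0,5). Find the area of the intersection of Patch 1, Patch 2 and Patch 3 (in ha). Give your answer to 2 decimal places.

The intersection is the polygon with vertices (4,5), (1,5), (1,4.875), (0,5), (3,6), (4,5.6).
By the shoelace formula its area is 2.36.

2.36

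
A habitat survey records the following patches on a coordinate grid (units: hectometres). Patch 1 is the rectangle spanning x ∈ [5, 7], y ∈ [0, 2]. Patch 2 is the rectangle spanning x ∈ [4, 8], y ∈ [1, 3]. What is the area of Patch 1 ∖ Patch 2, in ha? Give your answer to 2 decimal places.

2.00

|Patch 1∩Patch 2|: x∈[5,7], y∈[1,2] → 2·1 = 2.
|Patch 1| = 4.
|Patch 1 ∖ Patch 2| = |Patch 1| − |Patch 1∩Patch 2| = 4 − 2 = 2.00.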